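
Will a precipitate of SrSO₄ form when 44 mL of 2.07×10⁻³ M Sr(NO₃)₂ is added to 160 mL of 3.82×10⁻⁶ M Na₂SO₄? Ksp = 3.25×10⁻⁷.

After mixing, V = 44 mL + 160 mL = 204 mL.
[Sr²⁺] = (2.07×10⁻³)(44)/204 = 4.46×10⁻⁴ M
[SO₄²⁻] = (3.82×10⁻⁶)(160)/204 = 3.00×10⁻⁶ M
Q = [Sr²⁺][SO₄²⁻] = 1.34×10⁻⁹
Since Q (1.34×10⁻⁹) is less than Ksp (3.25×10⁻⁷), no SrSO₄ precipitates.

No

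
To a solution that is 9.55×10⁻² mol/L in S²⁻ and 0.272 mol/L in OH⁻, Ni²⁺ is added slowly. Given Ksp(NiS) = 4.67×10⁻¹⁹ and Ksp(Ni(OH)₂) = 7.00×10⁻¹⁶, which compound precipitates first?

NiS

Precipitation of each salt begins when its ion product equals Ksp.
For NiS: [Ni²⁺] = (Ksp/[S²⁻]) = 4.89×10⁻¹⁸ mol/L
For Ni(OH)₂: [Ni²⁺] = (Ksp/[OH⁻]^2) = 9.46×10⁻¹⁵ mol/L
NiS requires the lower [Ni²⁺], so it precipitates first.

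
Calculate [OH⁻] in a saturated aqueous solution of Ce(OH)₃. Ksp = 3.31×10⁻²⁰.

Ce(OH)₃(s) ⇌ Ce³⁺(aq) + 3 OH⁻(aq)
For each mole of Ce(OH)₃ that dissolves per liter, [Ce³⁺] = s and [OH⁻] = 3s; let s denote this solubility.
Ksp = [Ce³⁺][OH⁻]^3 = s · (3s)^3 = 27s^4 = 3.31×10⁻²⁰
s = 5.92×10⁻⁶ mol L⁻¹
[OH⁻] = 3s = 1.78×10⁻⁵ mol L⁻¹

1.78×10⁻⁵ M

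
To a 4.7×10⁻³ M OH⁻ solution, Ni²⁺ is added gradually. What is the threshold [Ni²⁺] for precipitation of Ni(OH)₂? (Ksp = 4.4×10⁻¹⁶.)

2.0×10⁻¹¹ M

Each salt precipitates once Q = Ksp for that salt.
Ni(OH)₂(s) ⇌ Ni²⁺(aq) + 2 OH⁻(aq)
Ksp = [Ni²⁺][OH⁻]^2 = [Ni²⁺](4.7×10⁻³)^2
[Ni²⁺] = 4.4×10⁻¹⁶ / (4.7×10⁻³)^2 = 2.0×10⁻¹¹
[Ni²⁺] = 2.0×10⁻¹¹ M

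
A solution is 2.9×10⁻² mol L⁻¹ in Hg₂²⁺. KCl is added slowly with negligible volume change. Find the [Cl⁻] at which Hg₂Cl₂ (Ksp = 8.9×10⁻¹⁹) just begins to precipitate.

5.5×10⁻⁹ M

Precipitation begins when Q = Ksp.
Hg₂Cl₂(s) ⇌ Hg₂²⁺(aq) + 2 Cl⁻(aq)
Ksp = [Hg₂²⁺][Cl⁻]^2 = [Cl⁻]^2(2.9×10⁻²)
[Cl⁻]^2 = 8.9×10⁻¹⁹ / (2.9×10⁻²) = 3.1×10⁻¹⁷
[Cl⁻] = 5.5×10⁻⁹ mol L⁻¹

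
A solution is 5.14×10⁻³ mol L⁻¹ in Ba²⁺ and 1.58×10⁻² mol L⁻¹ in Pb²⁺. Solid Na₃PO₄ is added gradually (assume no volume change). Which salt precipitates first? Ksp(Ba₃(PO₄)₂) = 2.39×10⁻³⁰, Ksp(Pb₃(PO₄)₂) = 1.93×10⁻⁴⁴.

Pb₃(PO₄)₂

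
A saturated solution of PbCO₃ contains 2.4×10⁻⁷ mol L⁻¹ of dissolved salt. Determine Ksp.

Ksp = 5.8×10⁻¹⁴

PbCO₃(s) ⇌ Pb²⁺(aq) + CO₃²⁻(aq)
With molar solubility s: [Pb²⁺] = s, [CO₃²⁻] = s.
Ksp = [Pb²⁺][CO₃²⁻] = s · s = s^2
Ksp = (2.4×10⁻⁷)^2 = 5.8×10⁻¹⁴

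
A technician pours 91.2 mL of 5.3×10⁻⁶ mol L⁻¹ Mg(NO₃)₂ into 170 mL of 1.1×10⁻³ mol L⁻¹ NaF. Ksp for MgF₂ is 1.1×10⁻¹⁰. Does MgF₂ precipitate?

After mixing, V = 91.2 mL + 170 mL = 261.2 mL.
[Mg²⁺] = (5.3×10⁻⁶)(91.2)/261.2 = 1.9×10⁻⁶ mol L⁻¹
[F⁻] = (1.1×10⁻³)(170)/261.2 = 7.2×10⁻⁴ mol L⁻¹
Q = [Mg²⁺][F⁻]^2 = 9.5×10⁻¹³
Q = 9.5×10⁻¹³ < Ksp = 1.1×10⁻¹⁰, so the solution is unsaturated and no precipitate forms.

No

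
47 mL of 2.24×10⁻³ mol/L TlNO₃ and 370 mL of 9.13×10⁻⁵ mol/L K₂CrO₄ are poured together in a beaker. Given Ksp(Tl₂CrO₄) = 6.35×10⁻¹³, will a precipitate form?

The combined volume is 417 mL.
[Tl⁺] = (2.24×10⁻³)(47)/417 = 2.52×10⁻⁴ mol/L
[CrO₄²⁻] = (9.13×10⁻⁵)(370)/417 = 8.10×10⁻⁵ mol/L
Q = [Tl⁺]^2[CrO₄²⁻] = 5.16×10⁻¹²
Since Q (5.16×10⁻¹²) exceeds Ksp (6.35×10⁻¹³), Tl₂CrO₄ will precipitate.

Yes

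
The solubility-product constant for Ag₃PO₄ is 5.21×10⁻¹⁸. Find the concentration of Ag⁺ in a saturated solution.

6.29×10⁻⁵ M

Ag₃PO₄(s) ⇌ 3 Ag⁺(aq) + PO₄³⁻(aq)
For each mole of Ag₃PO₄ that dissolves per liter, [Ag⁺] = 3s and [PO₄³⁻] = s; let s denote this solubility.
Ksp = [Ag⁺]^3[PO₄³⁻] = (3s)^3 · s = 27s^4 = 5.21×10⁻¹⁸
s = 2.10×10⁻⁵ mol/L
[Ag⁺] = 3s = 6.29×10⁻⁵ mol/L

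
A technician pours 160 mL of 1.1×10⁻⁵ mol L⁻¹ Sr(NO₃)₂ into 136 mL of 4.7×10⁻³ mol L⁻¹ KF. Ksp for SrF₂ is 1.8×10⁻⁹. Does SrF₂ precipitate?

Total volume after mixing = 160 + 136 = 296 mL.
[Sr²⁺] = (1.1×10⁻⁵)(160)/296 = 5.9×10⁻⁶ mol L⁻¹
[F⁻] = (4.7×10⁻³)(136)/296 = 2.2×10⁻³ mol L⁻¹
Q = [Sr²⁺][F⁻]^2 = 2.8×10⁻¹¹
Since Q (2.8×10⁻¹¹) is less than Ksp (1.8×10⁻⁹), no SrF₂ precipitates.

No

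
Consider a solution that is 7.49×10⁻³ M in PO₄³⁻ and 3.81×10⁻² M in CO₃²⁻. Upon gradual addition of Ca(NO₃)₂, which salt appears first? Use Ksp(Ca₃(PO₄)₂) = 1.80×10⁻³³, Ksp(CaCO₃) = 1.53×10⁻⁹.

The threshold for precipitation is Q = Ksp.
For Ca₃(PO₄)₂: [Ca²⁺] = (Ksp/[PO₄³⁻]^2)^(1/3) = 3.18×10⁻¹⁰ M
For CaCO₃: [Ca²⁺] = (Ksp/[CO₃²⁻]) = 4.02×10⁻⁸ M
Since Ca₃(PO₄)₂ needs less Ca²⁺ to reach saturation, it precipitates first.

Ca₃(PO₄)₂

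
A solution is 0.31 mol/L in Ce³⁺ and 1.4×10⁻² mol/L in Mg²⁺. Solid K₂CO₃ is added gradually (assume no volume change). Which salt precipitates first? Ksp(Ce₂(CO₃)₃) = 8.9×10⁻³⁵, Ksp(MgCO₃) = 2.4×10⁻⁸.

Ce₂(CO₃)₃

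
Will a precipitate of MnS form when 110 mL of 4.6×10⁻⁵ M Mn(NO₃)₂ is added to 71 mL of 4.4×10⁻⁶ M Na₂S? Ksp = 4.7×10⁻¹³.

Yes

After mixing, V = 110 mL + 71 mL = 181 mL.
[Mn²⁺] = (4.6×10⁻⁵)(110)/181 = 2.8×10⁻⁵ M
[S²⁻] = (4.4×10⁻⁶)(71)/181 = 1.7×10⁻⁶ M
Q = [Mn²⁺][S²⁻] = 4.8×10⁻¹¹
Q = 4.8×10⁻¹¹ > Ksp = 4.7×10⁻¹³, so the solution is supersaturated and MnS precipitates.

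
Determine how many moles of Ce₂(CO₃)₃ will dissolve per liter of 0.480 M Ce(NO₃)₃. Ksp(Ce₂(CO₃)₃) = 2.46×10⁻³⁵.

1.58×10⁻¹² M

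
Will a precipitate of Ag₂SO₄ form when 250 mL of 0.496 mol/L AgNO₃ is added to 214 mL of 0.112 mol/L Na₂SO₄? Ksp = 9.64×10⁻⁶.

Yes

The combined volume is 464 mL.
[Ag⁺] = (0.496)(250)/464 = 0.267 mol/L
[SO₄²⁻] = (0.112)(214)/464 = 5.17×10⁻² mol/L
Q = [Ag⁺]^2[SO₄²⁻] = 3.69×10⁻³
Q = 3.69×10⁻³ > Ksp = 9.64×10⁻⁶, so the solution is supersaturated and Ag₂SO₄ precipitates.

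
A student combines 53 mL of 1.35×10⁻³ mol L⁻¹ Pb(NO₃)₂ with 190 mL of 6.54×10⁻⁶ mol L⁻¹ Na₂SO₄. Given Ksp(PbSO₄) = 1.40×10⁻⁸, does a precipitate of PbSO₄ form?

No

The combined volume is 243 mL.
[Pb²⁺] = (1.35×10⁻³)(53)/243 = 2.94×10⁻⁴ mol L⁻¹
[SO₄²⁻] = (6.54×10⁻⁶)(190)/243 = 5.11×10⁻⁶ mol L⁻¹
Q = [Pb²⁺][SO₄²⁻] = 1.51×10⁻⁹
Q < Ksp (1.51×10⁻⁹ vs 1.40×10⁻⁸); the solution remains unsaturated and no precipitate forms.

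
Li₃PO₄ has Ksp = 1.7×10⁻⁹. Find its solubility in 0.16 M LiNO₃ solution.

4.2×10⁻⁷ M

Li₃PO₄(s) ⇌ 3 Li⁺(aq) + PO₄³⁻(aq)
The solution already contains Li⁺ at 0.16 M. Let s be the molar solubility of Li₃PO₄.
[Li⁺] ≈ 0.16 M (common ion dominates); [PO₄³⁻] = s.
Ksp = [Li⁺]^3[PO₄³⁻] = (0.16)^3s
s = 1.7×10⁻⁹ / (0.16)^3 = 4.2×10⁻⁷
s = 4.2×10⁻⁷ M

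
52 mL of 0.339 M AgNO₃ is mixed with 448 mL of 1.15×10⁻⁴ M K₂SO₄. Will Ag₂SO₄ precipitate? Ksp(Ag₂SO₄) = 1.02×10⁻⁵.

No

Total volume after mixing = 52 + 448 = 500 mL.
[Ag⁺] = (0.339)(52)/500 = 3.53×10⁻² M
[SO₄²⁻] = (1.15×10⁻⁴)(448)/500 = 1.03×10⁻⁴ M
Q = [Ag⁺]^2[SO₄²⁻] = 1.28×10⁻⁷
Q < Ksp (1.28×10⁻⁷ vs 1.02×10⁻⁵); the solution remains unsaturated and no precipitate forms.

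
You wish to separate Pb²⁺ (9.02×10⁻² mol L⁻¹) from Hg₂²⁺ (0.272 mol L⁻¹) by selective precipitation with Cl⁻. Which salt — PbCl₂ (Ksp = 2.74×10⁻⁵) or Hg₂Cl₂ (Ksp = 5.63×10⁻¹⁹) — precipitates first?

Hg₂Cl₂

Each salt precipitates once Q = Ksp for that salt.
For PbCl₂: [Cl⁻] = (Ksp/[Pb²⁺])^(1/2) = 1.74×10⁻² mol L⁻¹
For Hg₂Cl₂: [Cl⁻] = (Ksp/[Hg₂²⁺])^(1/2) = 1.44×10⁻⁹ mol L⁻¹
The smaller threshold [Cl⁻] is reached first, so Hg₂Cl₂ precipitates first.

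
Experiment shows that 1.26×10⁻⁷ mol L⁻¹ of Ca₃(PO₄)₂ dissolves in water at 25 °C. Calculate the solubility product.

Ca₃(PO₄)₂(s) ⇌ 3 Ca²⁺(aq) + 2 PO₄³⁻(aq)
If s mol/L of Ca₃(PO₄)₂ dissolves, [Ca²⁺] = 3s and [PO₄³⁻] = 2s.
Ksp = [Ca²⁺]^3[PO₄³⁻]^2 = (3s)^3 · (2s)^2 = 108s^5
Ksp = 108 × (1.26×10⁻⁷)^5 = 3.43×10⁻³³

Ksp = 3.43×10⁻³³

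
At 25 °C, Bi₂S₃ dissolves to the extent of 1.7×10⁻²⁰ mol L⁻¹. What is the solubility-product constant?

Bi₂S₃(s) ⇌ 2 Bi³⁺(aq) + 3 S²⁻(aq)
If s mol/L of Bi₂S₃ dissolves, [Bi³⁺] = 2s and [S²⁻] = 3s.
Ksp = [Bi³⁺]^2[S²⁻]^3 = (2s)^2 · (3s)^3 = 108s^5
Ksp = 108 × (1.7×10⁻²⁰)^5 = 1.5×10⁻⁹⁷

Ksp = 1.5×10⁻⁹⁷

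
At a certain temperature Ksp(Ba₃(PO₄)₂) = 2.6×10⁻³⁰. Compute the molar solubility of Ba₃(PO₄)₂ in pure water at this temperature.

4.7×10⁻⁷ M

Ba₃(PO₄)₂(s) ⇌ 3 Ba²⁺(aq) + 2 PO₄³⁻(aq)
If s mol/L of Ba₃(PO₄)₂ dissolves, [Ba²⁺] = 3s and [PO₄³⁻] = 2s.
Ksp = [Ba²⁺]^3[PO₄³⁻]^2 = (3s)^3 · (2s)^2 = 108s^5
108s^5 = 2.6×10⁻³⁰  ⇒  s^5 = 2.4×10⁻³²
s = 4.7×10⁻⁷ M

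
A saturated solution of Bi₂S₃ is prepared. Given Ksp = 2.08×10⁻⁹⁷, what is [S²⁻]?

5.42×10⁻²⁰ M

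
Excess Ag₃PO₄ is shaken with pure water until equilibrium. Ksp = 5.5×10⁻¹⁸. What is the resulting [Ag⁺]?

6.4×10⁻⁵ M

Ag₃PO₄(s) ⇌ 3 Ag⁺(aq) + PO₄³⁻(aq)
Let s be the molar solubility. Then [Ag⁺] = 3s and [PO₄³⁻] = s.
Ksp = [Ag⁺]^3[PO₄³⁻] = (3s)^3 · s = 27s^4 = 5.5×10⁻¹⁸
s = 2.1×10⁻⁵ mol L⁻¹
[Ag⁺] = 3s = 6.4×10⁻⁵ mol L⁻¹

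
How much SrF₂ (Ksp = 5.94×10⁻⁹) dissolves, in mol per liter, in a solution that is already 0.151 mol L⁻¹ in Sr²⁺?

9.92×10⁻⁵ M

SrF₂(s) ⇌ Sr²⁺(aq) + 2 F⁻(aq)
Let s be the solubility of SrF₂ here. The common ion gives [Sr²⁺] ≈ 0.151 mol L⁻¹, and [F⁻] = 2s.
Ksp = [Sr²⁺][F⁻]^2 = (0.151)(2s)^2
(2s)^2 = 5.94×10⁻⁹ / (0.151) = 3.93×10⁻⁸
s = 9.92×10⁻⁵ mol L⁻¹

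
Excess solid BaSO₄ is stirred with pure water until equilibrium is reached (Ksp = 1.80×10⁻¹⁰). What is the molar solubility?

BaSO₄(s) ⇌ Ba²⁺(aq) + SO₄²⁻(aq)
Call the molar solubility s, so that [Ba²⁺] = s and [SO₄²⁻] = s.
Ksp = [Ba²⁺][SO₄²⁻] = s · s = s^2
s^2 = 1.80×10⁻¹⁰
Taking the 2nd root, s = 1.34×10⁻⁵ mol L⁻¹.

1.34×10⁻⁵ M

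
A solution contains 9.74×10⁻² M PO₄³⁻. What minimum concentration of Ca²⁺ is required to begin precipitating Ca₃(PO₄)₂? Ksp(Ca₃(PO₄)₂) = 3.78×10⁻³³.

7.36×10⁻¹¹ M

Each salt precipitates once Q = Ksp for that salt.
Ca₃(PO₄)₂(s) ⇌ 3 Ca²⁺(aq) + 2 PO₄³⁻(aq)
Ksp = [Ca²⁺]^3[PO₄³⁻]^2 = [Ca²⁺]^3(9.74×10⁻²)^2
[Ca²⁺]^3 = 3.78×10⁻³³ / (9.74×10⁻²)^2 = 3.98×10⁻³¹
[Ca²⁺] = 7.36×10⁻¹¹ M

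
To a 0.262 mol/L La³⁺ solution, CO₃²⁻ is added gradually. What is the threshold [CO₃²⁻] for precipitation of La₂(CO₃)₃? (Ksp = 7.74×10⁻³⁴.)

2.24×10⁻¹¹ M

Precipitation begins when Q = Ksp.
La₂(CO₃)₃(s) ⇌ 2 La³⁺(aq) + 3 CO₃²⁻(aq)
Ksp = [La³⁺]^2[CO₃²⁻]^3 = [CO₃²⁻]^3(0.262)^2
[CO₃²⁻]^3 = 7.74×10⁻³⁴ / (0.262)^2 = 1.13×10⁻³²
[CO₃²⁻] = 2.24×10⁻¹¹ mol/L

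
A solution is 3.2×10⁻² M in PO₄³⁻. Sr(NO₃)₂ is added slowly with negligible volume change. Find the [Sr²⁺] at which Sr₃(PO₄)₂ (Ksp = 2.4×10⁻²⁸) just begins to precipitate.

6.2×10⁻⁹ M

Each salt precipitates once Q = Ksp for that salt.
Sr₃(PO₄)₂(s) ⇌ 3 Sr²⁺(aq) + 2 PO₄³⁻(aq)
Ksp = [Sr²⁺]^3[PO₄³⁻]^2 = [Sr²⁺]^3(3.2×10⁻²)^2
[Sr²⁺]^3 = 2.4×10⁻²⁸ / (3.2×10⁻²)^2 = 2.3×10⁻²⁵
[Sr²⁺] = 6.2×10⁻⁹ M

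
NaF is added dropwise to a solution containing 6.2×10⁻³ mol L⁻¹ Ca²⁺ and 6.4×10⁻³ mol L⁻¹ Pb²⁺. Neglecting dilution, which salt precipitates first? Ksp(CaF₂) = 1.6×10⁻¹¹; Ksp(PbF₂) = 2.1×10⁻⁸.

CaF₂

Each salt precipitates once Q = Ksp for that salt.
For CaF₂: [F⁻] = (Ksp/[Ca²⁺])^(1/2) = 5.1×10⁻⁵ mol L⁻¹
For PbF₂: [F⁻] = (Ksp/[Pb²⁺])^(1/2) = 1.8×10⁻³ mol L⁻¹
Since CaF₂ needs less F⁻ to reach saturation, it precipitates first.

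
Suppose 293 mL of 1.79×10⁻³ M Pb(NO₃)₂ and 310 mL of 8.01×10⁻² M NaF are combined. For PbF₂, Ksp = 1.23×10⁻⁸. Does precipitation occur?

After mixing, V = 293 mL + 310 mL = 603 mL.
[Pb²⁺] = (1.79×10⁻³)(293)/603 = 8.70×10⁻⁴ M
[F⁻] = (8.01×10⁻²)(310)/603 = 4.12×10⁻² M
Q = [Pb²⁺][F⁻]^2 = 1.47×10⁻⁶
Because Q > Ksp (1.47×10⁻⁶ vs 1.23×10⁻⁸), a precipitate of PbF₂ forms.

Yes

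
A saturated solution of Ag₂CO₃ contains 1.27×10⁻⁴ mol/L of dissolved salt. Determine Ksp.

Ksp = 8.19×10⁻¹²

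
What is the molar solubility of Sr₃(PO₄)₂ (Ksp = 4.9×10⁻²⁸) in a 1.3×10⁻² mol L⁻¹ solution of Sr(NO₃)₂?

Sr₃(PO₄)₂(s) ⇌ 3 Sr²⁺(aq) + 2 PO₄³⁻(aq)
Sr²⁺ is already present at 1.3×10⁻² mol L⁻¹. If s mol/L of Sr₃(PO₄)₂ dissolves, [PO₄³⁻] = 2s while [Sr²⁺] ≈ 1.3×10⁻² mol L⁻¹.
Ksp = [Sr²⁺]^3[PO₄³⁻]^2 = (1.3×10⁻²)^3(2s)^2
(2s)^2 = 4.9×10⁻²⁸ / (1.3×10⁻²)^3 = 2.2×10⁻²²
s = 7.5×10⁻¹² mol L⁻¹

7.5×10⁻¹² M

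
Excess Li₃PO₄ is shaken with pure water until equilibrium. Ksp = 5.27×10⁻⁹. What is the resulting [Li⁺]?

1.12×10⁻² M

Li₃PO₄(s) ⇌ 3 Li⁺(aq) + PO₄³⁻(aq)
If s mol/L of Li₃PO₄ dissolves, [Li⁺] = 3s and [PO₄³⁻] = s.
Ksp = [Li⁺]^3[PO₄³⁻] = (3s)^3 · s = 27s^4 = 5.27×10⁻⁹
s = 3.74×10⁻³ M
[Li⁺] = 3s = 1.12×10⁻² M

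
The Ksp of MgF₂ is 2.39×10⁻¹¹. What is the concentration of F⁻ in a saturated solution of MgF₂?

3.63×10⁻⁴ M

MgF₂(s) ⇌ Mg²⁺(aq) + 2 F⁻(aq)
For each mole of MgF₂ that dissolves per liter, [Mg²⁺] = s and [F⁻] = 2s; let s denote this solubility.
Ksp = [Mg²⁺][F⁻]^2 = s · (2s)^2 = 4s^3 = 2.39×10⁻¹¹
s = 1.81×10⁻⁴ M
[F⁻] = 2s = 3.63×10⁻⁴ M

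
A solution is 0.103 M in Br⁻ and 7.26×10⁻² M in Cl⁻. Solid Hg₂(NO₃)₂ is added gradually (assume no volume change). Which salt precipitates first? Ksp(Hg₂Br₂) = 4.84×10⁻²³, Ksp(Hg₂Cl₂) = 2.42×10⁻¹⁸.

Hg₂Br₂

Precipitation begins when Q = Ksp.
For Hg₂Br₂: [Hg₂²⁺] = (Ksp/[Br⁻]^2) = 4.56×10⁻²¹ M
For Hg₂Cl₂: [Hg₂²⁺] = (Ksp/[Cl⁻]^2) = 4.59×10⁻¹⁶ M
Since Hg₂Br₂ needs less Hg₂²⁺ to reach saturation, it precipitates first.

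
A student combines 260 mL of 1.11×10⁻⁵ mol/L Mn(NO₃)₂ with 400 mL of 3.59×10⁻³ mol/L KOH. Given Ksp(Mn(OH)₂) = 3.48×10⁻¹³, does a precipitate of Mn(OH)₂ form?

Yes

Total volume after mixing = 260 + 400 = 660 mL.
[Mn²⁺] = (1.11×10⁻⁵)(260)/660 = 4.37×10⁻⁶ mol/L
[OH⁻] = (3.59×10⁻³)(400)/660 = 2.18×10⁻³ mol/L
Q = [Mn²⁺][OH⁻]^2 = 2.07×10⁻¹¹
Because Q > Ksp (2.07×10⁻¹¹ vs 3.48×10⁻¹³), a precipitate of Mn(OH)₂ forms.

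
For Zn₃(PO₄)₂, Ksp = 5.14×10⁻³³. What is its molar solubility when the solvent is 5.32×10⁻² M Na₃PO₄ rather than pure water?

Zn₃(PO₄)₂(s) ⇌ 3 Zn²⁺(aq) + 2 PO₄³⁻(aq)
With PO₄³⁻ already at 5.32×10⁻² M and s small, take [PO₄³⁻] ≈ 5.32×10⁻² M and [Zn²⁺] = 3s.
Ksp = [Zn²⁺]^3[PO₄³⁻]^2 = (3s)^3(5.32×10⁻²)^2
(3s)^3 = 5.14×10⁻³³ / (5.32×10⁻²)^2 = 1.82×10⁻³⁰
s = 4.07×10⁻¹¹ M

4.07×10⁻¹¹ M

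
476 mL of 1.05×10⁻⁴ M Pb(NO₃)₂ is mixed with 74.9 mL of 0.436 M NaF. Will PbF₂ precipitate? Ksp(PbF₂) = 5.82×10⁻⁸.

After mixing, V = 476 mL + 74.9 mL = 550.9 mL.
[Pb²⁺] = (1.05×10⁻⁴)(476)/550.9 = 9.07×10⁻⁵ M
[F⁻] = (0.436)(74.9)/550.9 = 5.93×10⁻² M
Q = [Pb²⁺][F⁻]^2 = 3.19×10⁻⁷
Q = 3.19×10⁻⁷ > Ksp = 5.82×10⁻⁸, so the solution is supersaturated and PbF₂ precipitates.

Yes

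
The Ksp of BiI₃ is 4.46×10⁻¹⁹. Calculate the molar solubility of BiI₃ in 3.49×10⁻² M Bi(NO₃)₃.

BiI₃(s) ⇌ Bi³⁺(aq) + 3 I⁻(aq)
Bi³⁺ is already present at 3.49×10⁻² M. If s mol/L of BiI₃ dissolves, [I⁻] = 3s while [Bi³⁺] ≈ 3.49×10⁻² M.
Ksp = [Bi³⁺][I⁻]^3 = (3.49×10⁻²)(3s)^3
(3s)^3 = 4.46×10⁻¹⁹ / (3.49×10⁻²) = 1.28×10⁻¹⁷
s = 7.79×10⁻⁷ M

7.79×10⁻⁷ M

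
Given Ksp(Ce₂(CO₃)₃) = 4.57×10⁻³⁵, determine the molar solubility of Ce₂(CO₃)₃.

Ce₂(CO₃)₃(s) ⇌ 2 Ce³⁺(aq) + 3 CO₃²⁻(aq)
With molar solubility s: [Ce³⁺] = 2s, [CO₃²⁻] = 3s.
Ksp = [Ce³⁺]^2[CO₃²⁻]^3 = (2s)^2 · (3s)^3 = 108s^5
108s^5 = 4.57×10⁻³⁵  ⇒  s^5 = 4.23×10⁻³⁷
s = 5.31×10⁻⁸ mol L⁻¹

5.31×10⁻⁸ M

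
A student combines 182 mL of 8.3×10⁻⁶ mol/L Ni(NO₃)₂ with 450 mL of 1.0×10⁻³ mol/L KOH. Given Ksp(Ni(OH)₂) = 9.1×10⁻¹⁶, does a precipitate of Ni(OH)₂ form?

Yes

After mixing, V = 182 mL + 450 mL = 632 mL.
[Ni²⁺] = (8.3×10⁻⁶)(182)/632 = 2.4×10⁻⁶ mol/L
[OH⁻] = (1.0×10⁻³)(450)/632 = 7.1×10⁻⁴ mol/L
Q = [Ni²⁺][OH⁻]^2 = 1.2×10⁻¹²
Because Q > Ksp (1.2×10⁻¹² vs 9.1×10⁻¹⁶), a precipitate of Ni(OH)₂ forms.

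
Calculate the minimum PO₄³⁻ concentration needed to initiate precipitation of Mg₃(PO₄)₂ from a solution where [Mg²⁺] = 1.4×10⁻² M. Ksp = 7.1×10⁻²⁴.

1.6×10⁻⁹ M

Each salt precipitates once Q = Ksp for that salt.
Mg₃(PO₄)₂(s) ⇌ 3 Mg²⁺(aq) + 2 PO₄³⁻(aq)
Ksp = [Mg²⁺]^3[PO₄³⁻]^2 = [PO₄³⁻]^2(1.4×10⁻²)^3
[PO₄³⁻]^2 = 7.1×10⁻²⁴ / (1.4×10⁻²)^3 = 2.6×10⁻¹⁸
[PO₄³⁻] = 1.6×10⁻⁹ M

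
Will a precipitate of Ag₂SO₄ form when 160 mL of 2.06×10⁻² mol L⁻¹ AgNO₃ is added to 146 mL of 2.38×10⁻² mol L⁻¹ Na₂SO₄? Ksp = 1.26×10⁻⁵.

No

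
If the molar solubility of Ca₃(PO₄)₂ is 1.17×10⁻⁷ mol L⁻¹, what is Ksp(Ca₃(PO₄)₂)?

Ca₃(PO₄)₂(s) ⇌ 3 Ca²⁺(aq) + 2 PO₄³⁻(aq)
With molar solubility s: [Ca²⁺] = 3s, [PO₄³⁻] = 2s.
Ksp = [Ca²⁺]^3[PO₄³⁻]^2 = (3s)^3 · (2s)^2 = 108s^5
Ksp = 108 × (1.17×10⁻⁷)^5 = 2.37×10⁻³³

Ksp = 2.37×10⁻³³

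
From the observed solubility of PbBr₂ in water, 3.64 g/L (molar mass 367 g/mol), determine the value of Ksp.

Ksp = 3.90×10⁻⁶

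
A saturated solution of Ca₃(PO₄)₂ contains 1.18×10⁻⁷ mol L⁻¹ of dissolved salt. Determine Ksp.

Ca₃(PO₄)₂(s) ⇌ 3 Ca²⁺(aq) + 2 PO₄³⁻(aq)
Let s be the molar solubility. Then [Ca²⁺] = 3s and [PO₄³⁻] = 2s.
Ksp = [Ca²⁺]^3[PO₄³⁻]^2 = (3s)^3 · (2s)^2 = 108s^5
Ksp = 108 × (1.18×10⁻⁷)^5 = 2.47×10⁻³³

Ksp = 2.47×10⁻³³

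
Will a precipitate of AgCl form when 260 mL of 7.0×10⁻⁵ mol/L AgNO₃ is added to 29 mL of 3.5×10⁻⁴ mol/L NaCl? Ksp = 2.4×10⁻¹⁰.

Yes

Total volume after mixing = 260 + 29 = 289 mL.
[Ag⁺] = (7.0×10⁻⁵)(260)/289 = 6.3×10⁻⁵ mol/L
[Cl⁻] = (3.5×10⁻⁴)(29)/289 = 3.5×10⁻⁵ mol/L
Q = [Ag⁺][Cl⁻] = 2.2×10⁻⁹
Since Q (2.2×10⁻⁹) exceeds Ksp (2.4×10⁻¹⁰), AgCl will precipitate.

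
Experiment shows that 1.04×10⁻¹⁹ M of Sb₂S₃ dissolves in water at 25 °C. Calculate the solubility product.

Ksp = 1.31×10⁻⁹³

Sb₂S₃(s) ⇌ 2 Sb³⁺(aq) + 3 S²⁻(aq)
Call the molar solubility s, so that [Sb³⁺] = 2s and [S²⁻] = 3s.
Ksp = [Sb³⁺]^2[S²⁻]^3 = (2s)^2 · (3s)^3 = 108s^5
Ksp = 108 × (1.04×10⁻¹⁹)^5 = 1.31×10⁻⁹³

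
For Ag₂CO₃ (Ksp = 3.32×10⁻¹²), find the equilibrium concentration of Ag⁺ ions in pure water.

Ag₂CO₃(s) ⇌ 2 Ag⁺(aq) + CO₃²⁻(aq)
With molar solubility s: [Ag⁺] = 2s, [CO₃²⁻] = s.
Ksp = [Ag⁺]^2[CO₃²⁻] = (2s)^2 · s = 4s^3 = 3.32×10⁻¹²
s = 9.40×10⁻⁵ mol L⁻¹
[Ag⁺] = 2s = 1.88×10⁻⁴ mol L⁻¹

1.88×10⁻⁴ M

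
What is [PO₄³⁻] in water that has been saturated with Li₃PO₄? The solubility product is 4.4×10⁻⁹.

Li₃PO₄(s) ⇌ 3 Li⁺(aq) + PO₄³⁻(aq)
Let s be the molar solubility. Then [Li⁺] = 3s and [PO₄³⁻] = s.
Ksp = [Li⁺]^3[PO₄³⁻] = (3s)^3 · s = 27s^4 = 4.4×10⁻⁹
s = 3.6×10⁻³ mol L⁻¹
[PO₄³⁻] = s = 3.6×10⁻³ mol L⁻¹

3.6×10⁻³ M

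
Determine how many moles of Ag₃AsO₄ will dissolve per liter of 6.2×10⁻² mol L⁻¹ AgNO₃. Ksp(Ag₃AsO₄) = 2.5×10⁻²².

Ag₃AsO₄(s) ⇌ 3 Ag⁺(aq) + AsO₄³⁻(aq)
The solution already contains Ag⁺ at 6.2×10⁻² mol L⁻¹. Let s be the molar solubility of Ag₃AsO₄.
[Ag⁺] ≈ 6.2×10⁻² mol L⁻¹ (common ion dominates); [AsO₄³⁻] = s.
Ksp = [Ag⁺]^3[AsO₄³⁻] = (6.2×10⁻²)^3s
s = 2.5×10⁻²² / (6.2×10⁻²)^3 = 1.0×10⁻¹⁸
s = 1.0×10⁻¹⁸ mol L⁻¹

1.0×10⁻¹⁸ M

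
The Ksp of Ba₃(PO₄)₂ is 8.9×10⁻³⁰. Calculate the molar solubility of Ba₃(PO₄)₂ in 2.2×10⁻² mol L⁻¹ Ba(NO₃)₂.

4.6×10⁻¹³ M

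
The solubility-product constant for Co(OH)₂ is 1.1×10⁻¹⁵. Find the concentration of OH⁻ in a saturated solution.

Co(OH)₂(s) ⇌ Co²⁺(aq) + 2 OH⁻(aq)
If s mol/L of Co(OH)₂ dissolves, [Co²⁺] = s and [OH⁻] = 2s.
Ksp = [Co²⁺][OH⁻]^2 = s · (2s)^2 = 4s^3 = 1.1×10⁻¹⁵
s = 6.5×10⁻⁶ M
[OH⁻] = 2s = 1.3×10⁻⁵ M

1.3×10⁻⁵ M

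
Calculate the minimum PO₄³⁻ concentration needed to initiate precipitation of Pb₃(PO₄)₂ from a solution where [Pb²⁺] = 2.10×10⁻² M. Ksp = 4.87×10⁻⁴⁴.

Precipitation begins when Q = Ksp.
Pb₃(PO₄)₂(s) ⇌ 3 Pb²⁺(aq) + 2 PO₄³⁻(aq)
Ksp = [Pb²⁺]^3[PO₄³⁻]^2 = [PO₄³⁻]^2(2.10×10⁻²)^3
[PO₄³⁻]^2 = 4.87×10⁻⁴⁴ / (2.10×10⁻²)^3 = 5.26×10⁻³⁹
[PO₄³⁻] = 7.25×10⁻²⁰ M

7.25×10⁻²⁰ M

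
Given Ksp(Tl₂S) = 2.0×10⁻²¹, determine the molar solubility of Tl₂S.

Tl₂S(s) ⇌ 2 Tl⁺(aq) + S²⁻(aq)
For each mole of Tl₂S that dissolves per liter, [Tl⁺] = 2s and [S²⁻] = s; let s denote this solubility.
Ksp = [Tl⁺]^2[S²⁻] = (2s)^2 · s = 4s^3
4s^3 = 2.0×10⁻²¹  ⇒  s^3 = 5.0×10⁻²²
Taking the 3rd root, s = 7.9×10⁻⁸ M.

7.9×10⁻⁸ M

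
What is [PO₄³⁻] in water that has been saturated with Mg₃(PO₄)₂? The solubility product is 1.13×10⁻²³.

Mg₃(PO₄)₂(s) ⇌ 3 Mg²⁺(aq) + 2 PO₄³⁻(aq)
Call the molar solubility s, so that [Mg²⁺] = 3s and [PO₄³⁻] = 2s.
Ksp = [Mg²⁺]^3[PO₄³⁻]^2 = (3s)^3 · (2s)^2 = 108s^5 = 1.13×10⁻²³
s = 1.01×10⁻⁵ mol L⁻¹
[PO₄³⁻] = 2s = 2.02×10⁻⁵ mol L⁻¹

2.02×10⁻⁵ M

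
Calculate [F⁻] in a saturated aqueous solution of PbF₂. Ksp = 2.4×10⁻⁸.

PbF₂(s) ⇌ Pb²⁺(aq) + 2 F⁻(aq)
Let s be the molar solubility. Then [Pb²⁺] = s and [F⁻] = 2s.
Ksp = [Pb²⁺][F⁻]^2 = s · (2s)^2 = 4s^3 = 2.4×10⁻⁸
s = 1.8×10⁻³ mol/L
[F⁻] = 2s = 3.6×10⁻³ mol/L

3.6×10⁻³ M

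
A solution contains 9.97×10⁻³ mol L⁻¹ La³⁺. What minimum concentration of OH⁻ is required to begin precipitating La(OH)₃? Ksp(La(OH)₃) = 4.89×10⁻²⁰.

1.70×10⁻⁶ M

Each salt precipitates once Q = Ksp for that salt.
La(OH)₃(s) ⇌ La³⁺(aq) + 3 OH⁻(aq)
Ksp = [La³⁺][OH⁻]^3 = [OH⁻]^3(9.97×10⁻³)
[OH⁻]^3 = 4.89×10⁻²⁰ / (9.97×10⁻³) = 4.90×10⁻¹⁸
[OH⁻] = 1.70×10⁻⁶ mol L⁻¹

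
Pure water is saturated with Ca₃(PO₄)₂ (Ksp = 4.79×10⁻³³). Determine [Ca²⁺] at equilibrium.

Ca₃(PO₄)₂(s) ⇌ 3 Ca²⁺(aq) + 2 PO₄³⁻(aq)
If s mol/L of Ca₃(PO₄)₂ dissolves, [Ca²⁺] = 3s and [PO₄³⁻] = 2s.
Ksp = [Ca²⁺]^3[PO₄³⁻]^2 = (3s)^3 · (2s)^2 = 108s^5 = 4.79×10⁻³³
s = 1.35×10⁻⁷ M
[Ca²⁺] = 3s = 4.04×10⁻⁷ M

4.04×10⁻⁷ M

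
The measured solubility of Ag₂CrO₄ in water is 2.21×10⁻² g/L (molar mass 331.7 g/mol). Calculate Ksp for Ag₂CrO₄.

Molar solubility s = (2.21×10⁻² g/L) / (331.7 g/mol) = 6.6626×10⁻⁵ mol/L
Ag₂CrO₄(s) ⇌ 2 Ag⁺(aq) + CrO₄²⁻(aq)
Let s be the molar solubility. Then [Ag⁺] = 2s and [CrO₄²⁻] = s.
Ksp = [Ag⁺]^2[CrO₄²⁻] = (2s)^2 · s = 4s^3
Ksp = 4 × (6.6626×10⁻⁵)^3 = 1.18×10⁻¹²

Ksp = 1.18×10⁻¹²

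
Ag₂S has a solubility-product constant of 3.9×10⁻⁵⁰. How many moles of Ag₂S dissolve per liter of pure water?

Ag₂S(s) ⇌ 2 Ag⁺(aq) + S²⁻(aq)
If s mol/L of Ag₂S dissolves, [Ag⁺] = 2s and [S²⁻] = s.
Ksp = [Ag⁺]^2[S²⁻] = (2s)^2 · s = 4s^3
4s^3 = 3.9×10⁻⁵⁰  ⇒  s^3 = 9.8×10⁻⁵¹
s = (9.8×10⁻⁵¹)^(1/3) = 2.1×10⁻¹⁷ mol/L

2.1×10⁻¹⁷ M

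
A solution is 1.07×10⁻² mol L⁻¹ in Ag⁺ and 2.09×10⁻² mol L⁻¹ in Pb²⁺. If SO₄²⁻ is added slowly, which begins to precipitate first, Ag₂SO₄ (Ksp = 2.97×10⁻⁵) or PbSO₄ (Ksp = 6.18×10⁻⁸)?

PbSO₄

Each salt precipitates once Q = Ksp for that salt.
For Ag₂SO₄: [SO₄²⁻] = (Ksp/[Ag⁺]^2) = 0.259 mol L⁻¹
For PbSO₄: [SO₄²⁻] = (Ksp/[Pb²⁺]) = 2.96×10⁻⁶ mol L⁻¹
Since PbSO₄ needs less SO₄²⁻ to reach saturation, it precipitates first.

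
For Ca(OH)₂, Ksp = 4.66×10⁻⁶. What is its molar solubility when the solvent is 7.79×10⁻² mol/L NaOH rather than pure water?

Ca(OH)₂(s) ⇌ Ca²⁺(aq) + 2 OH⁻(aq)
The solution already contains OH⁻ at 7.79×10⁻² mol/L. Let s be the molar solubility of Ca(OH)₂.
[OH⁻] ≈ 7.79×10⁻² mol/L (common ion dominates); [Ca²⁺] = s.
Ksp = [Ca²⁺][OH⁻]^2 = s(7.79×10⁻²)^2
s = 4.66×10⁻⁶ / (7.79×10⁻²)^2 = 7.68×10⁻⁴
s = 7.68×10⁻⁴ mol/L

7.68×10⁻⁴ M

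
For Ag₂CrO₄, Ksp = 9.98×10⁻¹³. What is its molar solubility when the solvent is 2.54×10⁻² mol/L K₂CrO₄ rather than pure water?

3.13×10⁻⁶ M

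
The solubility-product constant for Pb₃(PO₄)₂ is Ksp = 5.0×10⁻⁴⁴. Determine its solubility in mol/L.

Pb₃(PO₄)₂(s) ⇌ 3 Pb²⁺(aq) + 2 PO₄³⁻(aq)
With molar solubility s: [Pb²⁺] = 3s, [PO₄³⁻] = 2s.
Ksp = [Pb²⁺]^3[PO₄³⁻]^2 = (3s)^3 · (2s)^2 = 108s^5
108s^5 = 5.0×10⁻⁴⁴  ⇒  s^5 = 4.6×10⁻⁴⁶
Taking the 5th root, s = 8.6×10⁻¹⁰ mol L⁻¹.

8.6×10⁻¹⁰ M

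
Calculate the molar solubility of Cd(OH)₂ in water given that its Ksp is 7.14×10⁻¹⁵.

Cd(OH)₂(s) ⇌ Cd²⁺(aq) + 2 OH⁻(aq)
With molar solubility s: [Cd²⁺] = s, [OH⁻] = 2s.
Ksp = [Cd²⁺][OH⁻]^2 = s · (2s)^2 = 4s^3
4s^3 = 7.14×10⁻¹⁵  ⇒  s^3 = 1.79×10⁻¹⁵
Taking the 3rd root, s = 1.21×10⁻⁵ mol/L.

1.21×10⁻⁵ M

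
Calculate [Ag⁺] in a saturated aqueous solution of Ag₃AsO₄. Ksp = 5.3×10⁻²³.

3.6×10⁻⁶ M

Ag₃AsO₄(s) ⇌ 3 Ag⁺(aq) + AsO₄³⁻(aq)
With molar solubility s: [Ag⁺] = 3s, [AsO₄³⁻] = s.
Ksp = [Ag⁺]^3[AsO₄³⁻] = (3s)^3 · s = 27s^4 = 5.3×10⁻²³
s = 1.2×10⁻⁶ mol/L
[Ag⁺] = 3s = 3.6×10⁻⁶ mol/L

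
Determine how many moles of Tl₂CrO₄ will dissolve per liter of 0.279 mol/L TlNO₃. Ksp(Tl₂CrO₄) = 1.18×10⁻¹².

Tl₂CrO₄(s) ⇌ 2 Tl⁺(aq) + CrO₄²⁻(aq)
Tl⁺ is already present at 0.279 mol/L. If s mol/L of Tl₂CrO₄ dissolves, [CrO₄²⁻] = s while [Tl⁺] ≈ 0.279 mol/L.
Ksp = [Tl⁺]^2[CrO₄²⁻] = (0.279)^2s
s = 1.18×10⁻¹² / (0.279)^2 = 1.52×10⁻¹¹
s = 1.52×10⁻¹¹ mol/L

1.52×10⁻¹¹ M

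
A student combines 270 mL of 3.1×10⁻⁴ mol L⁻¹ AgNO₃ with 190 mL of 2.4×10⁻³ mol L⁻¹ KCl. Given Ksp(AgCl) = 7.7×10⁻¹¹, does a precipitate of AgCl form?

The combined volume is 460 mL.
[Ag⁺] = (3.1×10⁻⁴)(270)/460 = 1.8×10⁻⁴ mol L⁻¹
[Cl⁻] = (2.4×10⁻³)(190)/460 = 9.9×10⁻⁴ mol L⁻¹
Q = [Ag⁺][Cl⁻] = 1.8×10⁻⁷
Since Q (1.8×10⁻⁷) exceeds Ksp (7.7×10⁻¹¹), AgCl will precipitate.

Yes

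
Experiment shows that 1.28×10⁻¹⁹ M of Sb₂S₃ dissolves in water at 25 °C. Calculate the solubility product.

Sb₂S₃(s) ⇌ 2 Sb³⁺(aq) + 3 S²⁻(aq)
Call the molar solubility s, so that [Sb³⁺] = 2s and [S²⁻] = 3s.
Ksp = [Sb³⁺]^2[S²⁻]^3 = (2s)^2 · (3s)^3 = 108s^5
Ksp = 108 × (1.28×10⁻¹⁹)^5 = 3.71×10⁻⁹³

Ksp = 3.71×10⁻⁹³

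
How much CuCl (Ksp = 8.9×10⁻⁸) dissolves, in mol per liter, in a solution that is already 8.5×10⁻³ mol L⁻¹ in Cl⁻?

CuCl(s) ⇌ Cu⁺(aq) + Cl⁻(aq)
The solution already contains Cl⁻ at 8.5×10⁻³ mol L⁻¹. Let s be the molar solubility of CuCl.
[Cl⁻] ≈ 8.5×10⁻³ mol L⁻¹ (common ion dominates); [Cu⁺] = s.
Ksp = [Cu⁺][Cl⁻] = s(8.5×10⁻³)
s = 8.9×10⁻⁸ / (8.5×10⁻³) = 1.0×10⁻⁵
s = 1.0×10⁻⁵ mol L⁻¹

1.0×10⁻⁵ M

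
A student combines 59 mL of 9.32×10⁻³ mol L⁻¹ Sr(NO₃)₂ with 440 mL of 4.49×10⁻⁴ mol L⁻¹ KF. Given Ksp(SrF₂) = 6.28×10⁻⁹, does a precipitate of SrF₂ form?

After mixing, V = 59 mL + 440 mL = 499 mL.
[Sr²⁺] = (9.32×10⁻³)(59)/499 = 1.10×10⁻³ mol L⁻¹
[F⁻] = (4.49×10⁻⁴)(440)/499 = 3.96×10⁻⁴ mol L⁻¹
Q = [Sr²⁺][F⁻]^2 = 1.73×10⁻¹⁰
Q = 1.73×10⁻¹⁰ < Ksp = 6.28×10⁻⁹, so the solution is unsaturated and no precipitate forms.

No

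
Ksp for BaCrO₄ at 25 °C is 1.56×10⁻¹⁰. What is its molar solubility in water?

BaCrO₄(s) ⇌ Ba²⁺(aq) + CrO₄²⁻(aq)
Let s be the molar solubility. Then [Ba²⁺] = s and [CrO₄²⁻] = s.
Ksp = [Ba²⁺][CrO₄²⁻] = s · s = s^2
s^2 = 1.56×10⁻¹⁰
Taking the 2nd root, s = 1.25×10⁻⁵ M.

1.25×10⁻⁵ M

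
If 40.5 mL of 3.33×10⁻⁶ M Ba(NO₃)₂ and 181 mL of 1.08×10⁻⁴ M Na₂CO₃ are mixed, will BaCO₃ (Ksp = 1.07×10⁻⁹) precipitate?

The combined volume is 221.5 mL.
[Ba²⁺] = (3.33×10⁻⁶)(40.5)/221.5 = 6.09×10⁻⁷ M
[CO₃²⁻] = (1.08×10⁻⁴)(181)/221.5 = 8.83×10⁻⁵ M
Q = [Ba²⁺][CO₃²⁻] = 5.37×10⁻¹¹
Since Q (5.37×10⁻¹¹) is less than Ksp (1.07×10⁻⁹), no BaCO₃ precipitates.

No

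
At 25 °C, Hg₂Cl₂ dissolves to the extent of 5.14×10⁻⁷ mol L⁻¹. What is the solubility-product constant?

Ksp = 5.43×10⁻¹⁹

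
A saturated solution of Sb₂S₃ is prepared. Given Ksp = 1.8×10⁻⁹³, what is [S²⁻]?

3.3×10⁻¹⁹ M

Sb₂S₃(s) ⇌ 2 Sb³⁺(aq) + 3 S²⁻(aq)
For each mole of Sb₂S₃ that dissolves per liter, [Sb³⁺] = 2s and [S²⁻] = 3s; let s denote this solubility.
Ksp = [Sb³⁺]^2[S²⁻]^3 = (2s)^2 · (3s)^3 = 108s^5 = 1.8×10⁻⁹³
s = 1.1×10⁻¹⁹ mol/L
[S²⁻] = 3s = 3.3×10⁻¹⁹ mol/L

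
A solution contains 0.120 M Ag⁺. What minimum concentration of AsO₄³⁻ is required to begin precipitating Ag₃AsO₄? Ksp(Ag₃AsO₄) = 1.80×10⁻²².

Each salt precipitates once Q = Ksp for that salt.
Ag₃AsO₄(s) ⇌ 3 Ag⁺(aq) + AsO₄³⁻(aq)
Ksp = [Ag⁺]^3[AsO₄³⁻] = [AsO₄³⁻](0.120)^3
[AsO₄³⁻] = 1.80×10⁻²² / (0.120)^3 = 1.04×10⁻¹⁹
[AsO₄³⁻] = 1.04×10⁻¹⁹ M

1.04×10⁻¹⁹ M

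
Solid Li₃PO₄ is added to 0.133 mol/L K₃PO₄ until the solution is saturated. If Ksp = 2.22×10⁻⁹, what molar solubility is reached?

8.52×10⁻⁴ M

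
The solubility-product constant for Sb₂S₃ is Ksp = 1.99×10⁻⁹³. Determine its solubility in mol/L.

1.13×10⁻¹⁹ M

Sb₂S₃(s) ⇌ 2 Sb³⁺(aq) + 3 S²⁻(aq)
For each mole of Sb₂S₃ that dissolves per liter, [Sb³⁺] = 2s and [S²⁻] = 3s; let s denote this solubility.
Ksp = [Sb³⁺]^2[S²⁻]^3 = (2s)^2 · (3s)^3 = 108s^5
108s^5 = 1.99×10⁻⁹³  ⇒  s^5 = 1.84×10⁻⁹⁵
Taking the 5th root, s = 1.13×10⁻¹⁹ M.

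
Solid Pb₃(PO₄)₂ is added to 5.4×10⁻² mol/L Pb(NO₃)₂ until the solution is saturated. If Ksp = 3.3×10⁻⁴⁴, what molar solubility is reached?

7.2×10⁻²¹ M

Pb₃(PO₄)₂(s) ⇌ 3 Pb²⁺(aq) + 2 PO₄³⁻(aq)
Pb²⁺ is already present at 5.4×10⁻² mol/L. If s mol/L of Pb₃(PO₄)₂ dissolves, [PO₄³⁻] = 2s while [Pb²⁺] ≈ 5.4×10⁻² mol/L.
Ksp = [Pb²⁺]^3[PO₄³⁻]^2 = (5.4×10⁻²)^3(2s)^2
(2s)^2 = 3.3×10⁻⁴⁴ / (5.4×10⁻²)^3 = 2.1×10⁻⁴⁰
s = 7.2×10⁻²¹ mol/L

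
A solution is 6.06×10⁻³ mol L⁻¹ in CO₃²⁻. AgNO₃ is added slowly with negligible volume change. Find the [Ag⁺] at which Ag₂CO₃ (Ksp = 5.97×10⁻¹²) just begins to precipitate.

3.14×10⁻⁵ M

The threshold for precipitation is Q = Ksp.
Ag₂CO₃(s) ⇌ 2 Ag⁺(aq) + CO₃²⁻(aq)
Ksp = [Ag⁺]^2[CO₃²⁻] = [Ag⁺]^2(6.06×10⁻³)
[Ag⁺]^2 = 5.97×10⁻¹² / (6.06×10⁻³) = 9.85×10⁻¹⁰
[Ag⁺] = 3.14×10⁻⁵ mol L⁻¹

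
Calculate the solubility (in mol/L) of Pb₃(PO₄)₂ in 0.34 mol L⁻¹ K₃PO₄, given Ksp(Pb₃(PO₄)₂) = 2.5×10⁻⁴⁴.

Pb₃(PO₄)₂(s) ⇌ 3 Pb²⁺(aq) + 2 PO₄³⁻(aq)
Let s be the solubility of Pb₃(PO₄)₂ here. The common ion gives [PO₄³⁻] ≈ 0.34 mol L⁻¹, and [Pb²⁺] = 3s.
Ksp = [Pb²⁺]^3[PO₄³⁻]^2 = (3s)^3(0.34)^2
(3s)^3 = 2.5×10⁻⁴⁴ / (0.34)^2 = 2.2×10⁻⁴³
s = 2.0×10⁻¹⁵ mol L⁻¹

2.0×10⁻¹⁵ M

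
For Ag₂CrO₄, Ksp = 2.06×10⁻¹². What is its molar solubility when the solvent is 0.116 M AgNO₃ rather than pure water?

1.53×10⁻¹⁰ M

Ag₂CrO₄(s) ⇌ 2 Ag⁺(aq) + CrO₄²⁻(aq)
With Ag⁺ already at 0.116 M and s small, take [Ag⁺] ≈ 0.116 M and [CrO₄²⁻] = s.
Ksp = [Ag⁺]^2[CrO₄²⁻] = (0.116)^2s
s = 2.06×10⁻¹² / (0.116)^2 = 1.53×10⁻¹⁰
s = 1.53×10⁻¹⁰ M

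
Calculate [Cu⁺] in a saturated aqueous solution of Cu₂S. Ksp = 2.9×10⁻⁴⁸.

1.8×10⁻¹⁶ M

Cu₂S(s) ⇌ 2 Cu⁺(aq) + S²⁻(aq)
If s mol/L of Cu₂S dissolves, [Cu⁺] = 2s and [S²⁻] = s.
Ksp = [Cu⁺]^2[S²⁻] = (2s)^2 · s = 4s^3 = 2.9×10⁻⁴⁸
s = 9.0×10⁻¹⁷ mol L⁻¹
[Cu⁺] = 2s = 1.8×10⁻¹⁶ mol L⁻¹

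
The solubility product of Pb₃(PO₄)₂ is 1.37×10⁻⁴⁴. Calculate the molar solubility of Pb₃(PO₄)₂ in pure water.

Pb₃(PO₄)₂(s) ⇌ 3 Pb²⁺(aq) + 2 PO₄³⁻(aq)
Call the molar solubility s, so that [Pb²⁺] = 3s and [PO₄³⁻] = 2s.
Ksp = [Pb²⁺]^3[PO₄³⁻]^2 = (3s)^3 · (2s)^2 = 108s^5
108s^5 = 1.37×10⁻⁴⁴  ⇒  s^5 = 1.27×10⁻⁴⁶
Taking the 5th root, s = 6.62×10⁻¹⁰ M.

6.62×10⁻¹⁰ M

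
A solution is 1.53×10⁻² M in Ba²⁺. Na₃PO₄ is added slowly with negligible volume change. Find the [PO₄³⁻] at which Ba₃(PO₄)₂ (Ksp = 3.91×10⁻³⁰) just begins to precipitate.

Precipitation begins when Q = Ksp.
Ba₃(PO₄)₂(s) ⇌ 3 Ba²⁺(aq) + 2 PO₄³⁻(aq)
Ksp = [Ba²⁺]^3[PO₄³⁻]^2 = [PO₄³⁻]^2(1.53×10⁻²)^3
[PO₄³⁻]^2 = 3.91×10⁻³⁰ / (1.53×10⁻²)^3 = 1.09×10⁻²⁴
[PO₄³⁻] = 1.04×10⁻¹² M

1.04×10⁻¹² M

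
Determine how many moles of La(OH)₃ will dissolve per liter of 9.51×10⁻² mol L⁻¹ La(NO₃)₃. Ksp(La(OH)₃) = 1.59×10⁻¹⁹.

La(OH)₃(s) ⇌ La³⁺(aq) + 3 OH⁻(aq)
With La³⁺ already at 9.51×10⁻² mol L⁻¹ and s small, take [La³⁺] ≈ 9.51×10⁻² mol L⁻¹ and [OH⁻] = 3s.
Ksp = [La³⁺][OH⁻]^3 = (9.51×10⁻²)(3s)^3
(3s)^3 = 1.59×10⁻¹⁹ / (9.51×10⁻²) = 1.67×10⁻¹⁸
s = 3.96×10⁻⁷ mol L⁻¹

3.96×10⁻⁷ M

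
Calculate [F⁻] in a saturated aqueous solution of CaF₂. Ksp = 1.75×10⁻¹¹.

3.27×10⁻⁴ M

CaF₂(s) ⇌ Ca²⁺(aq) + 2 F⁻(aq)
Call the molar solubility s, so that [Ca²⁺] = s and [F⁻] = 2s.
Ksp = [Ca²⁺][F⁻]^2 = s · (2s)^2 = 4s^3 = 1.75×10⁻¹¹
s = 1.64×10⁻⁴ mol L⁻¹
[F⁻] = 2s = 3.27×10⁻⁴ mol L⁻¹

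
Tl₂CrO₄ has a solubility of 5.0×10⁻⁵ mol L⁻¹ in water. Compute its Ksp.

Tl₂CrO₄(s) ⇌ 2 Tl⁺(aq) + CrO₄²⁻(aq)
Let s be the molar solubility. Then [Tl⁺] = 2s and [CrO₄²⁻] = s.
Ksp = [Tl⁺]^2[CrO₄²⁻] = (2s)^2 · s = 4s^3
Ksp = 4 × (5.0×10⁻⁵)^3 = 5.0×10⁻¹³

Ksp = 5.0×10⁻¹³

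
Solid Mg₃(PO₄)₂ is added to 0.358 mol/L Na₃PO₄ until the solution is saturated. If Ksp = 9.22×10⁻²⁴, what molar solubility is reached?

1.39×10⁻⁸ M

Mg₃(PO₄)₂(s) ⇌ 3 Mg²⁺(aq) + 2 PO₄³⁻(aq)
Let s be the solubility of Mg₃(PO₄)₂ here. The common ion gives [PO₄³⁻] ≈ 0.358 mol/L, and [Mg²⁺] = 3s.
Ksp = [Mg²⁺]^3[PO₄³⁻]^2 = (3s)^3(0.358)^2
(3s)^3 = 9.22×10⁻²⁴ / (0.358)^2 = 7.19×10⁻²³
s = 1.39×10⁻⁸ mol/L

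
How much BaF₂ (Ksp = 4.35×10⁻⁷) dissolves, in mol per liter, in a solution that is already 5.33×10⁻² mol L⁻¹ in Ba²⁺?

BaF₂(s) ⇌ Ba²⁺(aq) + 2 F⁻(aq)
With Ba²⁺ already at 5.33×10⁻² mol L⁻¹ and s small, take [Ba²⁺] ≈ 5.33×10⁻² mol L⁻¹ and [F⁻] = 2s.
Ksp = [Ba²⁺][F⁻]^2 = (5.33×10⁻²)(2s)^2
(2s)^2 = 4.35×10⁻⁷ / (5.33×10⁻²) = 8.16×10⁻⁶
s = 1.43×10⁻³ mol L⁻¹

1.43×10⁻³ M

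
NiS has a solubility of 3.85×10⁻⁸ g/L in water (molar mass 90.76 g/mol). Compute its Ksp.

Ksp = 1.80×10⁻¹⁹

s = (3.85×10⁻⁸ g L⁻¹)/(90.76 g mol⁻¹) = 4.2420×10⁻¹⁰ M
NiS(s) ⇌ Ni²⁺(aq) + S²⁻(aq)
Let s be the molar solubility. Then [Ni²⁺] = s and [S²⁻] = s.
Ksp = [Ni²⁺][S²⁻] = s · s = s^2
Ksp = (4.2420×10⁻¹⁰)^2 = 1.80×10⁻¹⁹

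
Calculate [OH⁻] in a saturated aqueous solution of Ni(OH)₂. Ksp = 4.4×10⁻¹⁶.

Ni(OH)₂(s) ⇌ Ni²⁺(aq) + 2 OH⁻(aq)
If s mol/L of Ni(OH)₂ dissolves, [Ni²⁺] = s and [OH⁻] = 2s.
Ksp = [Ni²⁺][OH⁻]^2 = s · (2s)^2 = 4s^3 = 4.4×10⁻¹⁶
s = 4.8×10⁻⁶ mol L⁻¹
[OH⁻] = 2s = 9.6×10⁻⁶ mol L⁻¹

9.6×10⁻⁶ M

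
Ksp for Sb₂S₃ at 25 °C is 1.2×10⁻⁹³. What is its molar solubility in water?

Sb₂S₃(s) ⇌ 2 Sb³⁺(aq) + 3 S²⁻(aq)
For each mole of Sb₂S₃ that dissolves per liter, [Sb³⁺] = 2s and [S²⁻] = 3s; let s denote this solubility.
Ksp = [Sb³⁺]^2[S²⁻]^3 = (2s)^2 · (3s)^3 = 108s^5
108s^5 = 1.2×10⁻⁹³  ⇒  s^5 = 1.1×10⁻⁹⁵
Taking the 5th root, s = 1.0×10⁻¹⁹ mol L⁻¹.

1.0×10⁻¹⁹ M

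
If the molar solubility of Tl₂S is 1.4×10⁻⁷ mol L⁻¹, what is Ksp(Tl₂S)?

Tl₂S(s) ⇌ 2 Tl⁺(aq) + S²⁻(aq)
With molar solubility s: [Tl⁺] = 2s, [S²⁻] = s.
Ksp = [Tl⁺]^2[S²⁻] = (2s)^2 · s = 4s^3
Ksp = 4 × (1.4×10⁻⁷)^3 = 1.1×10⁻²⁰

Ksp = 1.1×10⁻²⁰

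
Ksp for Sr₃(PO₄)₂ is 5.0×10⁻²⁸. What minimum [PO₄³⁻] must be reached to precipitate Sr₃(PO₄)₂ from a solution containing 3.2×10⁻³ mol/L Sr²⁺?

Precipitation of each salt begins when its ion product equals Ksp.
Sr₃(PO₄)₂(s) ⇌ 3 Sr²⁺(aq) + 2 PO₄³⁻(aq)
Ksp = [Sr²⁺]^3[PO₄³⁻]^2 = [PO₄³⁻]^2(3.2×10⁻³)^3
[PO₄³⁻]^2 = 5.0×10⁻²⁸ / (3.2×10⁻³)^3 = 1.5×10⁻²⁰
[PO₄³⁻] = 1.2×10⁻¹⁰ mol/L

1.2×10⁻¹⁰ M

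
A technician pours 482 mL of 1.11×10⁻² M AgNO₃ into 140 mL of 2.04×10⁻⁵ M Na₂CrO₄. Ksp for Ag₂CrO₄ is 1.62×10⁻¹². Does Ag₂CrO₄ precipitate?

Yes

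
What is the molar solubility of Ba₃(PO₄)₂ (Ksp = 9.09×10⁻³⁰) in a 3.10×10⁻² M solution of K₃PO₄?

Ba₃(PO₄)₂(s) ⇌ 3 Ba²⁺(aq) + 2 PO₄³⁻(aq)
Let s be the solubility of Ba₃(PO₄)₂ here. The common ion gives [PO₄³⁻] ≈ 3.10×10⁻² M, and [Ba²⁺] = 3s.
Ksp = [Ba²⁺]^3[PO₄³⁻]^2 = (3s)^3(3.10×10⁻²)^2
(3s)^3 = 9.09×10⁻³⁰ / (3.10×10⁻²)^2 = 9.46×10⁻²⁷
s = 7.05×10⁻¹⁰ M

7.05×10⁻¹⁰ M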